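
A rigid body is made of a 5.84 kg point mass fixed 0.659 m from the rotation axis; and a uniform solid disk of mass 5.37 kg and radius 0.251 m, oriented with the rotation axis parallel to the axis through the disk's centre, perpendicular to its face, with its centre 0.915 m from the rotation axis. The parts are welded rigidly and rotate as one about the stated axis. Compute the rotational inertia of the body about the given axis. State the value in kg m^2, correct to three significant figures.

Point mass: I_cm = 0; centre at d = 0.659 m, so I = I_cm + Md² gives I = 0 + (5.84)(0.659)² = 2.5362 kg m^2.
Solid disk: I_cm = (1/2)MR² = (1/2)(5.37)(0.251)² = 0.16916 kg m^2; centre at d = 0.915 m, so I = I_cm + Md² gives I = 0.16916 + (5.37)(0.915)² = 4.6651 kg m^2.
Total I = 2.5362 + 4.6651 = 7.2013 kg m^2.

7.20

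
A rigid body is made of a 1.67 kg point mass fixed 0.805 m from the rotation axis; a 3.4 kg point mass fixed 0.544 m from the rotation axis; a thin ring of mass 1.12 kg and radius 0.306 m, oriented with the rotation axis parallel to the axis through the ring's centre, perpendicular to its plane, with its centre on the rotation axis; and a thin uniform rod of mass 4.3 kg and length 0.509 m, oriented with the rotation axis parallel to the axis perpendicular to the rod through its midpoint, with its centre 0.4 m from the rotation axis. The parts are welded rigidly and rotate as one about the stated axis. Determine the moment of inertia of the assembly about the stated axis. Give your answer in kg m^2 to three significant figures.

2.97

Point mass: I_cm = 0; centre at d = 0.805 m, so the parallel axis theorem gives I = 0 + (1.67)(0.805)² = 1.0822 kg m^2.
Point mass: I_cm = 0; centre at d = 0.544 m, so the parallel axis theorem gives I = 0 + (3.4)(0.544)² = 1.0062 kg m^2.
Thin ring: I_cm = MR² = (1.12)(0.306)² = 0.10487 kg m^2; axis through the centre, so I = 0.10487 kg m^2.
Thin rod: I_cm = (1/12)ML² = (1/12)(4.3)(0.509)² = 0.092837 kg m^2; centre at d = 0.4 m, so the parallel axis theorem gives I = 0.092837 + (4.3)(0.4)² = 0.78084 kg m^2.
Total I = 1.0822 + 1.0062 + 0.10487 + 0.78084 = 2.9741 kg m^2.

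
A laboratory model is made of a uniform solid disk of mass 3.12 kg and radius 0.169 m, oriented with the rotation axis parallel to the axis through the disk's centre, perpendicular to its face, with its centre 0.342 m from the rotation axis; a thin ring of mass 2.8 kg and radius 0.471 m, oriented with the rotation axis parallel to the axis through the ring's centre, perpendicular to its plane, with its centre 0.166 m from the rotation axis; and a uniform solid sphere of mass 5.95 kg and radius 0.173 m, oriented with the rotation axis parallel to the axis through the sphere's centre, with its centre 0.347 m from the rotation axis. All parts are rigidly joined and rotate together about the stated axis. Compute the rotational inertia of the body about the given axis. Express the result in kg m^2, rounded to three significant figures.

1.90

Solid disk: I_cm = (1/2)MR² = (1/2)(3.12)(0.169)² = 0.044555 kg m^2; centre at d = 0.342 m, so I = I_cm + Md² gives I = 0.044555 + (3.12)(0.342)² = 0.40948 kg m^2.
Thin ring: I_cm = MR² = (2.8)(0.471)² = 0.62115 kg m^2; centre at d = 0.166 m, so I = I_cm + Md² gives I = 0.62115 + (2.8)(0.166)² = 0.69831 kg m^2.
Solid sphere: I_cm = (2/5)MR² = (2/5)(5.95)(0.173)² = 0.071231 kg m^2; centre at d = 0.347 m, so I = I_cm + Md² gives I = 0.071231 + (5.95)(0.347)² = 0.78766 kg m^2.
Total I = 0.40948 + 0.69831 + 0.78766 = 1.8955 kg m^2.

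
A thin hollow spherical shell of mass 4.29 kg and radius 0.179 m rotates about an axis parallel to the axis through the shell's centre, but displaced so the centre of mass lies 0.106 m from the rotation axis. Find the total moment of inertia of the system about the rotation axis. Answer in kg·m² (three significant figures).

0.140

I_cm = (2/3)MR² = (2/3)(4.29)(0.179)² = 0.091637 kg·m²; centre at d = 0.106 m, so I = I_cm + Md² gives I = 0.091637 + (4.29)(0.106)² = 0.13984 kg·m².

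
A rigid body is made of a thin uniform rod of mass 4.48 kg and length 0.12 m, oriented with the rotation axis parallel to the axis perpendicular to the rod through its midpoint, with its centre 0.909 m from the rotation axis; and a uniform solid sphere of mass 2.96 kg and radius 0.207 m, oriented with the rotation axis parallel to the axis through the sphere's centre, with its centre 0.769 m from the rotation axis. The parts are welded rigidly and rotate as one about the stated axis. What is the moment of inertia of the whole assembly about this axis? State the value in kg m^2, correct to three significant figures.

5.51

Thin rod: I_cm = (1/12)ML² = (1/12)(4.48)(0.12)² = 0.005376 kg m^2; centre at d = 0.909 m, so I = I_cm + Md² gives I = 0.005376 + (4.48)(0.909)² = 3.7071 kg m^2.
Solid sphere: I_cm = (2/5)MR² = (2/5)(2.96)(0.207)² = 0.050733 kg m^2; centre at d = 0.769 m, so I = I_cm + Md² gives I = 0.050733 + (2.96)(0.769)² = 1.8012 kg m^2.
Total I = 3.7071 + 1.8012 = 5.5083 kg m^2.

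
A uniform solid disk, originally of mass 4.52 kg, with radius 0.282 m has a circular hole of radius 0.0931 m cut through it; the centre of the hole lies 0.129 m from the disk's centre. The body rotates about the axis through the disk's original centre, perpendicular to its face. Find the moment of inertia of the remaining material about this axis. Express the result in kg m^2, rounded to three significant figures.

0.169

Unpierced body about its centre: I₀ = (1/2)MR² = (1/2)(4.52)(0.282)² = 0.17972 kg m^2.
The removed disk has mass m = M·(r/R)² = (4.52)(0.0931/0.282)² = 0.49265 kg (same uniform areal density).
Its moment of inertia about the rotation axis (parallel-axis theorem): I_hole = (1/2)mr² + md² = (1/2)(0.49265)(0.0931)² + (0.49265)(0.129)² = 0.010333 kg m^2.
Treating the hole as negative mass, I = I₀ − I_hole = 0.17972 − 0.010333 = 0.16939 kg m^2.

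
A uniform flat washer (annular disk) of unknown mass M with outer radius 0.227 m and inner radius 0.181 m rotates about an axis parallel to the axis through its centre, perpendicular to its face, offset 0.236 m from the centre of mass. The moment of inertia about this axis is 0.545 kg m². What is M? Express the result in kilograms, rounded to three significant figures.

I = I_cm + Md² = (1/2)M(R²+r²) + Md² = M·[0.5·[(0.227)² + (0.181)²] + (0.236)²] = M·0.097841.
So M = 0.545 / 0.097841 = 5.5703 kg.

5.57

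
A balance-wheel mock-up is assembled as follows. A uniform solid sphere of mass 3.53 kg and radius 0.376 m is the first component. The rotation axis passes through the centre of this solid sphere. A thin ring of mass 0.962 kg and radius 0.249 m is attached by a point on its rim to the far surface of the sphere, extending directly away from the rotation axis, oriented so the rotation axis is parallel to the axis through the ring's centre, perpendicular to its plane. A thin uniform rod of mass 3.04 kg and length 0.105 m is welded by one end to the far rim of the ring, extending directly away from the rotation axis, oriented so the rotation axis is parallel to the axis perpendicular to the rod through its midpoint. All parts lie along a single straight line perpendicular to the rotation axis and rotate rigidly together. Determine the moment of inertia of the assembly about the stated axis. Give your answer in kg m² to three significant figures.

Solid sphere: I_cm = (2/5)MR² = (2/5)(3.53)(0.376)² = 0.19962 kg m²; axis through the centre, so I = 0.19962 kg m².
Thin ring: I_cm = MR² = (0.962)(0.249)² = 0.059645 kg m²; centre at d = 0.376 + 0.249 = 0.625 m, so the parallel axis theorem gives I = 0.059645 + (0.962)(0.625)² = 0.43543 kg m².
Thin rod: I_cm = (1/12)ML² = (1/12)(3.04)(0.105)² = 0.002793 kg m²; centre at d = 0.376 + 0.249 + 0.249 + 0.0525 = 0.9265 m, so the parallel axis theorem gives I = 0.002793 + (3.04)(0.9265)² = 2.6123 kg m².
Total I = 0.19962 + 0.43543 + 2.6123 = 3.2474 kg m².

3.25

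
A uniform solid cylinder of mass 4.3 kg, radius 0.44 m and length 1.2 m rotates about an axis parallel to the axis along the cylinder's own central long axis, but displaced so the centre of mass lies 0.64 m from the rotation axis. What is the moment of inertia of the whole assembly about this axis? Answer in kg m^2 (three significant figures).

2.18

I_cm = (1/2)MR² = (1/2)(4.3)(0.44)² = 0.41624 kg m^2; centre at d = 0.64 m, so the parallel axis theorem gives I = 0.41624 + (4.3)(0.64)² = 2.1775 kg m^2.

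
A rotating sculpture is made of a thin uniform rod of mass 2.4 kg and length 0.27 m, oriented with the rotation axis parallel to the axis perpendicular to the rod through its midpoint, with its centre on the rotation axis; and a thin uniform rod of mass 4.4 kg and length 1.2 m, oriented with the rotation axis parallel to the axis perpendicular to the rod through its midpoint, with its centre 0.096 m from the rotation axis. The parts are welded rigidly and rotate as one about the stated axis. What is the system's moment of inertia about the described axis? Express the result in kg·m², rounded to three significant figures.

Thin rod: I_cm = (1/12)ML² = (1/12)(2.4)(0.27)² = 0.01458 kg·m²; axis through the centre, so I = 0.01458 kg·m².
Thin rod: I_cm = (1/12)ML² = (1/12)(4.4)(1.2)² = 0.528 kg·m²; centre at d = 0.096 m, so I = I_cm + Md² gives I = 0.528 + (4.4)(0.096)² = 0.56855 kg·m².
Total I = 0.01458 + 0.56855 = 0.58313 kg·m².

0.583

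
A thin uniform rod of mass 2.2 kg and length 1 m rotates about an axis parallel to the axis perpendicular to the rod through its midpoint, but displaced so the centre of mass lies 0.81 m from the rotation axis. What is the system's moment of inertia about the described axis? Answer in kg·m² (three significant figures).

1.63

I_cm = (1/12)ML² = (1/12)(2.2)(1)² = 0.18333 kg·m²; centre at d = 0.81 m, so I = I_cm + Md² gives I = 0.18333 + (2.2)(0.81)² = 1.6268 kg·m².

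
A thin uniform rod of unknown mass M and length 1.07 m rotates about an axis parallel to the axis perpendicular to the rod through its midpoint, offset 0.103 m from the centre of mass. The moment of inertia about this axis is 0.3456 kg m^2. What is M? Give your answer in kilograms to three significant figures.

3.26

I = I_cm + Md² = (1/12)ML² + Md² = M·[0.0833333·(1.07)² + (0.103)²] = M·0.10602.
So M = 0.3456 / 0.10602 = 3.2598 kg.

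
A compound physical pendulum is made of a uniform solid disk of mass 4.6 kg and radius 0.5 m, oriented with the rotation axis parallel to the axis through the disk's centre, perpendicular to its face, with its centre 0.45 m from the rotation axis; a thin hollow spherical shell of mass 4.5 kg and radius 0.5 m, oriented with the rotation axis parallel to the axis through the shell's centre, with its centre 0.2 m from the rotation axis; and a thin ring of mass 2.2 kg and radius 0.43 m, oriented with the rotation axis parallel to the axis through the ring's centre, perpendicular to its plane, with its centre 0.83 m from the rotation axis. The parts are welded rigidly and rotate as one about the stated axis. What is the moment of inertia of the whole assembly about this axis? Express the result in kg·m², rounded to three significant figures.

4.36

Solid disk: I_cm = (1/2)MR² = (1/2)(4.6)(0.5)² = 0.575 kg·m²; centre at d = 0.45 m, so I = I_cm + Md² gives I = 0.575 + (4.6)(0.45)² = 1.5065 kg·m².
Spherical shell: I_cm = (2/3)MR² = (2/3)(4.5)(0.5)² = 0.75 kg·m²; centre at d = 0.2 m, so I = I_cm + Md² gives I = 0.75 + (4.5)(0.2)² = 0.93 kg·m².
Thin ring: I_cm = MR² = (2.2)(0.43)² = 0.40678 kg·m²; centre at d = 0.83 m, so I = I_cm + Md² gives I = 0.40678 + (2.2)(0.83)² = 1.9224 kg·m².
Total I = 1.5065 + 0.93 + 1.9224 = 4.3589 kg·m².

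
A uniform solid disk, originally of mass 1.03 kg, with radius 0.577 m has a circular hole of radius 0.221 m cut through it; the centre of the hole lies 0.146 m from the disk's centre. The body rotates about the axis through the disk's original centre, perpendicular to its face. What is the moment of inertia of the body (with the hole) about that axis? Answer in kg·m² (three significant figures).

Unpierced body about its centre: I₀ = (1/2)MR² = (1/2)(1.03)(0.577)² = 0.17146 kg·m².
The removed disk has mass m = M·(r/R)² = (1.03)(0.221/0.577)² = 0.1511 kg (same uniform areal density).
Its moment of inertia about the rotation axis (parallel-axis theorem): I_hole = (1/2)mr² + md² = (1/2)(0.1511)(0.221)² + (0.1511)(0.146)² = 0.0069109 kg·m².
Treating the hole as negative mass, I = I₀ − I_hole = 0.17146 − 0.0069109 = 0.16455 kg·m².

0.165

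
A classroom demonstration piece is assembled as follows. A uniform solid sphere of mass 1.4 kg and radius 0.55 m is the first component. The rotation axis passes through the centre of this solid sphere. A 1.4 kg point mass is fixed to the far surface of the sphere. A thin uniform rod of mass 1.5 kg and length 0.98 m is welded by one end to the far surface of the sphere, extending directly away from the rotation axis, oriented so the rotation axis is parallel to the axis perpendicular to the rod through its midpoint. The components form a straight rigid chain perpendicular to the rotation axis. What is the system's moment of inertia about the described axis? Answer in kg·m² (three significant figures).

Solid sphere: I_cm = (2/5)MR² = (2/5)(1.4)(0.55)² = 0.1694 kg·m²; axis through the centre, so I = 0.1694 kg·m².
Point mass: I_cm = 0; centre at d = 0.55 m, so the parallel axis theorem gives I = 0 + (1.4)(0.55)² = 0.4235 kg·m².
Thin rod: I_cm = (1/12)ML² = (1/12)(1.5)(0.98)² = 0.12005 kg·m²; centre at d = 0.55 + 0.49 = 1.04 m, so the parallel axis theorem gives I = 0.12005 + (1.5)(1.04)² = 1.7425 kg·m².
Total I = 0.1694 + 0.4235 + 1.7425 = 2.3354 kg·m².

2.34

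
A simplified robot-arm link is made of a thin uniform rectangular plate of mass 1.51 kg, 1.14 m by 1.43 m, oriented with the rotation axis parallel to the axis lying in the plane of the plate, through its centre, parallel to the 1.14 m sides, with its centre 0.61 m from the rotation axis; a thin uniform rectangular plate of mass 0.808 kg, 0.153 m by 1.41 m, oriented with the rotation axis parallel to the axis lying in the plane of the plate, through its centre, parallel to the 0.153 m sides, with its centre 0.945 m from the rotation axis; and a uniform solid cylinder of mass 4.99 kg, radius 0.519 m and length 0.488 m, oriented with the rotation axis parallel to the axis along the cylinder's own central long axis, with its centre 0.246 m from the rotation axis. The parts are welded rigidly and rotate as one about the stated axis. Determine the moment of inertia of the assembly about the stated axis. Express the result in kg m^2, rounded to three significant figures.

2.65

Rectangular plate: I_cm = (1/12)Mb² = (1/12)(1.51)(1.43)² = 0.25732 kg m^2; centre at d = 0.61 m, so the parallel axis theorem gives I = 0.25732 + (1.51)(0.61)² = 0.81919 kg m^2.
Rectangular plate: I_cm = (1/12)Mb² = (1/12)(0.808)(1.41)² = 0.13387 kg m^2; centre at d = 0.945 m, so the parallel axis theorem gives I = 0.13387 + (0.808)(0.945)² = 0.85543 kg m^2.
Solid cylinder: I_cm = (1/2)MR² = (1/2)(4.99)(0.519)² = 0.67206 kg m^2; centre at d = 0.246 m, so the parallel axis theorem gives I = 0.67206 + (4.99)(0.246)² = 0.97403 kg m^2.
Total I = 0.81919 + 0.85543 + 0.97403 = 2.6486 kg m^2.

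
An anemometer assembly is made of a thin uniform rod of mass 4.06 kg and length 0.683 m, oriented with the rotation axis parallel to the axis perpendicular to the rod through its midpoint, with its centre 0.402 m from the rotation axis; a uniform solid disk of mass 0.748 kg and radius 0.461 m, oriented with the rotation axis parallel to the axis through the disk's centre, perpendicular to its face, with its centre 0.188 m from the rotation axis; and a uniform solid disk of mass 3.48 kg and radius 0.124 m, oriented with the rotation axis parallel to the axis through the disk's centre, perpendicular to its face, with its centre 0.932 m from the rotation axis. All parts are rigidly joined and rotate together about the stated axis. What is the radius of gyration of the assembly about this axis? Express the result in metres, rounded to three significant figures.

0.692

Thin rod: I_cm = (1/12)ML² = (1/12)(4.06)(0.683)² = 0.15783 kg m^2; centre at d = 0.402 m, so I = I_cm + Md² gives I = 0.15783 + (4.06)(0.402)² = 0.81394 kg m^2.
Solid disk: I_cm = (1/2)MR² = (1/2)(0.748)(0.461)² = 0.079483 kg m^2; centre at d = 0.188 m, so I = I_cm + Md² gives I = 0.079483 + (0.748)(0.188)² = 0.10592 kg m^2.
Solid disk: I_cm = (1/2)MR² = (1/2)(3.48)(0.124)² = 0.026754 kg m^2; centre at d = 0.932 m, so I = I_cm + Md² gives I = 0.026754 + (3.48)(0.932)² = 3.0496 kg m^2.
Total I = 3.9694 kg m^2; total mass M = 8.288 kg.
k = √(I/M) = √(3.9694/8.288) = 0.69205 m.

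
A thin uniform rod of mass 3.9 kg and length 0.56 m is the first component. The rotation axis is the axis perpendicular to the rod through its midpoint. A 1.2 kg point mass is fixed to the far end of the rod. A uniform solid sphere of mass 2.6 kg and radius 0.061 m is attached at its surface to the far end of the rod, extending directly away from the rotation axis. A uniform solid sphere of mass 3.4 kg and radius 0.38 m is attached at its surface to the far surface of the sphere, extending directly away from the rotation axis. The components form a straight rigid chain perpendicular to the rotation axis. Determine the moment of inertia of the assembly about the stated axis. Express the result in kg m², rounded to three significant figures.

Thin rod: I_cm = (1/12)ML² = (1/12)(3.9)(0.56)² = 0.10192 kg m²; axis through the centre, so I = 0.10192 kg m².
Point mass: I_cm = 0; centre at d = 0.28 m, so I = I_cm + Md² gives I = 0 + (1.2)(0.28)² = 0.09408 kg m².
Solid sphere: I_cm = (2/5)MR² = (2/5)(2.6)(0.061)² = 0.0038698 kg m²; centre at d = 0.28 + 0.061 = 0.341 m, so I = I_cm + Md² gives I = 0.0038698 + (2.6)(0.341)² = 0.3062 kg m².
Solid sphere: I_cm = (2/5)MR² = (2/5)(3.4)(0.38)² = 0.19638 kg m²; centre at d = 0.28 + 0.061 + 0.061 + 0.38 = 0.782 m, so I = I_cm + Md² gives I = 0.19638 + (3.4)(0.782)² = 2.2756 kg m².
Total I = 0.10192 + 0.09408 + 0.3062 + 2.2756 = 2.7778 kg m².

2.78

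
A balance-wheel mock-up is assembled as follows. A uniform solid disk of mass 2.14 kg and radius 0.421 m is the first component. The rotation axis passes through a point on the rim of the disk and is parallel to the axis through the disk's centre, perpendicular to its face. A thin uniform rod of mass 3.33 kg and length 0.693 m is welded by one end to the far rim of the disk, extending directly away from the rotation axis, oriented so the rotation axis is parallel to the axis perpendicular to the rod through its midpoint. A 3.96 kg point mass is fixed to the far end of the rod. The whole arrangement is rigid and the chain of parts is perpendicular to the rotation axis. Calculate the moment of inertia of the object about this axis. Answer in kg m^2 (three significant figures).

14.7

Solid disk: I_cm = (1/2)MR² = (1/2)(2.14)(0.421)² = 0.18965 kg m^2; centre at d = 0.421 m, so I = I_cm + Md² gives I = 0.18965 + (2.14)(0.421)² = 0.56894 kg m^2.
Thin rod: I_cm = (1/12)ML² = (1/12)(3.33)(0.693)² = 0.13327 kg m^2; centre at d = 0.421 + 0.421 + 0.3465 = 1.1885 m, so I = I_cm + Md² gives I = 0.13327 + (3.33)(1.1885)² = 4.837 kg m^2.
Point mass: I_cm = 0; centre at d = 0.421 + 0.421 + 0.3465 + 0.3465 = 1.535 m, so I = I_cm + Md² gives I = 0 + (3.96)(1.535)² = 9.3307 kg m^2.
Total I = 0.56894 + 4.837 + 9.3307 = 14.737 kg m^2.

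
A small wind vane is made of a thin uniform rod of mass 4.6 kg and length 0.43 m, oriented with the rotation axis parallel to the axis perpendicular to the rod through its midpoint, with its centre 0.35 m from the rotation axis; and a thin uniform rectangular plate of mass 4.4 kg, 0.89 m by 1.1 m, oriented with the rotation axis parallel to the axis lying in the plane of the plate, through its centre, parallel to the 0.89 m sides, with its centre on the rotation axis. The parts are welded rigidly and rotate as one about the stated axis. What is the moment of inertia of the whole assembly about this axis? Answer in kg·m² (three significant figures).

Thin rod: I_cm = (1/12)ML² = (1/12)(4.6)(0.43)² = 0.070878 kg·m²; centre at d = 0.35 m, so I = I_cm + Md² gives I = 0.070878 + (4.6)(0.35)² = 0.63438 kg·m².
Rectangular plate: I_cm = (1/12)Mb² = (1/12)(4.4)(1.1)² = 0.44367 kg·m²; axis through the centre, so I = 0.44367 kg·m².
Total I = 0.63438 + 0.44367 = 1.078 kg·m².

1.08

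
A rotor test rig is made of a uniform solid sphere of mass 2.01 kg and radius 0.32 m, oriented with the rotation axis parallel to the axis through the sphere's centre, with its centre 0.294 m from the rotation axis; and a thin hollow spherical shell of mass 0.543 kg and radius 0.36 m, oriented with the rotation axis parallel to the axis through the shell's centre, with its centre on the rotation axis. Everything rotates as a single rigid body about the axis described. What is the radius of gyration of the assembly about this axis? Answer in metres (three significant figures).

0.344

Solid sphere: I_cm = (2/5)MR² = (2/5)(2.01)(0.32)² = 0.08233 kg m^2; centre at d = 0.294 m, so I = I_cm + Md² gives I = 0.08233 + (2.01)(0.294)² = 0.25607 kg m^2.
Spherical shell: I_cm = (2/3)MR² = (2/3)(0.543)(0.36)² = 0.046915 kg m^2; axis through the centre, so I = 0.046915 kg m^2.
Total I = 0.30298 kg m^2; total mass M = 2.553 kg.
k = √(I/M) = √(0.30298/2.553) = 0.34449 m.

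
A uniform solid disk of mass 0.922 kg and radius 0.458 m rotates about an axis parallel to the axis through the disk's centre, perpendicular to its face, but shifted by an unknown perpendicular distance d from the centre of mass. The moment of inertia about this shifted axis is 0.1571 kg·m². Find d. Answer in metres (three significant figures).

0.256

About the centre-of-mass axis, I_cm = (1/2)MR² = (1/2)(0.922)(0.458)² = 0.096701 kg·m².
Parallel axis theorem: I = I_cm + Md², so Md² = 0.1571 − 0.096701 = 0.060399 kg·m².
d = √(0.060399 / 0.922) = 0.25595 m.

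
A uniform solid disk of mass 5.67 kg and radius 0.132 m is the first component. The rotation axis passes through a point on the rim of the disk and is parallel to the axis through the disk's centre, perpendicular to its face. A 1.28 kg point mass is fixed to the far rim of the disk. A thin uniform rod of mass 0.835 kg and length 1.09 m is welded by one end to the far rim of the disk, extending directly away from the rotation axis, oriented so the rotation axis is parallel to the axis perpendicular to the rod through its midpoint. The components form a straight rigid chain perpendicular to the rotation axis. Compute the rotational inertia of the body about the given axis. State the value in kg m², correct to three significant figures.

0.867

Solid disk: I_cm = (1/2)MR² = (1/2)(5.67)(0.132)² = 0.049397 kg m²; centre at d = 0.132 m, so I = I_cm + Md² gives I = 0.049397 + (5.67)(0.132)² = 0.14819 kg m².
Point mass: I_cm = 0; centre at d = 0.132 + 0.132 = 0.264 m, so I = I_cm + Md² gives I = 0 + (1.28)(0.264)² = 0.089211 kg m².
Thin rod: I_cm = (1/12)ML² = (1/12)(0.835)(1.09)² = 0.082672 kg m²; centre at d = 0.132 + 0.132 + 0.545 = 0.809 m, so I = I_cm + Md² gives I = 0.082672 + (0.835)(0.809)² = 0.62916 kg m².
Total I = 0.14819 + 0.089211 + 0.62916 = 0.86657 kg m².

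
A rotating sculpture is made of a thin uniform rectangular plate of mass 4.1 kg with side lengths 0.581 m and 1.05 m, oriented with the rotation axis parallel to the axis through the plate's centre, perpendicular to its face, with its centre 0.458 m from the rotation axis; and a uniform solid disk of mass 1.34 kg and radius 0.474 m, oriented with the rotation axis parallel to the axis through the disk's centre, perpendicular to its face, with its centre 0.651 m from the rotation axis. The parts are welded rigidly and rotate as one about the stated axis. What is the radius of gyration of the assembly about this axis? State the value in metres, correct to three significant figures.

Rectangular plate: I_cm = (1/12)M(a²+b²) = (1/12)(4.1)[(0.581)² + (1.05)²] = 0.49202 kg m^2; centre at d = 0.458 m, so the parallel axis theorem gives I = 0.49202 + (4.1)(0.458)² = 1.3521 kg m^2.
Solid disk: I_cm = (1/2)MR² = (1/2)(1.34)(0.474)² = 0.15053 kg m^2; centre at d = 0.651 m, so the parallel axis theorem gives I = 0.15053 + (1.34)(0.651)² = 0.71843 kg m^2.
Total I = 2.0705 kg m^2; total mass M = 5.44 kg.
k = √(I/M) = √(2.0705/5.44) = 0.61693 m.

0.617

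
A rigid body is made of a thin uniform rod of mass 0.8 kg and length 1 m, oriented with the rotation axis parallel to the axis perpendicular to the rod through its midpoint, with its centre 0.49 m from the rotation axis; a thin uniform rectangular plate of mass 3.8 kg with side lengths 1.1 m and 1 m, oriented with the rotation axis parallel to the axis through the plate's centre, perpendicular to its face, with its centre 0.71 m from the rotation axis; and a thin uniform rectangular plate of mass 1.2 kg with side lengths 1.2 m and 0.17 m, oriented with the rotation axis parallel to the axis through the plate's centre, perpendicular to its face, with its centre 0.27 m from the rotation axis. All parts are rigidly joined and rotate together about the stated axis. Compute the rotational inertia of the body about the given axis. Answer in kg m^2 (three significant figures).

3.11

Thin rod: I_cm = (1/12)ML² = (1/12)(0.8)(1)² = 0.066667 kg m^2; centre at d = 0.49 m, so I = I_cm + Md² gives I = 0.066667 + (0.8)(0.49)² = 0.25875 kg m^2.
Rectangular plate: I_cm = (1/12)M(a²+b²) = (1/12)(3.8)[(1.1)² + (1)²] = 0.69983 kg m^2; centre at d = 0.71 m, so I = I_cm + Md² gives I = 0.69983 + (3.8)(0.71)² = 2.6154 kg m^2.
Rectangular plate: I_cm = (1/12)M(a²+b²) = (1/12)(1.2)[(1.2)² + (0.17)²] = 0.14689 kg m^2; centre at d = 0.27 m, so I = I_cm + Md² gives I = 0.14689 + (1.2)(0.27)² = 0.23437 kg m^2.
Total I = 0.25875 + 2.6154 + 0.23437 = 3.1085 kg m^2.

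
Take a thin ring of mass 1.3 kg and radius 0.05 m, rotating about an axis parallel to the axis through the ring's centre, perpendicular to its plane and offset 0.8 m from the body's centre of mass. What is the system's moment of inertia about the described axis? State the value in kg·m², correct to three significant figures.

I_cm = MR² = (1.3)(0.05)² = 0.00325 kg·m²; centre at d = 0.8 m, so the parallel axis theorem gives I = 0.00325 + (1.3)(0.8)² = 0.83525 kg·m².

0.835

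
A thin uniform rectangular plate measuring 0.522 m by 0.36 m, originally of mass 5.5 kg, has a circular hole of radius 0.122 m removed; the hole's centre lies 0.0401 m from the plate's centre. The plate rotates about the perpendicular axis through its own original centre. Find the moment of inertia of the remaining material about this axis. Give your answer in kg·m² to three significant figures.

0.172

Unpierced body about its centre: I₀ = (1/12)M(a²+b²) = (1/12)(5.5)[(0.522)² + (0.36)²] = 0.18429 kg·m².
The removed disk has mass m = M·πr²/(ab) = (5.5)·π(0.122)²/(0.522·0.36) = 1.3685 kg (same uniform areal density).
Its moment of inertia about the rotation axis (parallel-axis theorem): I_hole = (1/2)mr² + md² = (1/2)(1.3685)(0.122)² + (1.3685)(0.0401)² = 0.012385 kg·m².
Treating the hole as negative mass, I = I₀ − I_hole = 0.18429 − 0.012385 = 0.1719 kg·m².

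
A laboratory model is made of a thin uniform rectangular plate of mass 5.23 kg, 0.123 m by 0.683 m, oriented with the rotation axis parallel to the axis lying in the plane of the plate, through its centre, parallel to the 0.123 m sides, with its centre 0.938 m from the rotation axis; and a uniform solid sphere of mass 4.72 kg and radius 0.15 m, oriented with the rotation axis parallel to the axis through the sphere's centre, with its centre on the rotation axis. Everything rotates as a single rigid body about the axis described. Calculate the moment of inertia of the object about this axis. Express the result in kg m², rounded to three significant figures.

Rectangular plate: I_cm = (1/12)Mb² = (1/12)(5.23)(0.683)² = 0.20331 kg m²; centre at d = 0.938 m, so I = I_cm + Md² gives I = 0.20331 + (5.23)(0.938)² = 4.8049 kg m².
Solid sphere: I_cm = (2/5)MR² = (2/5)(4.72)(0.15)² = 0.04248 kg m²; axis through the centre, so I = 0.04248 kg m².
Total I = 4.8049 + 0.04248 = 4.8474 kg m².

4.85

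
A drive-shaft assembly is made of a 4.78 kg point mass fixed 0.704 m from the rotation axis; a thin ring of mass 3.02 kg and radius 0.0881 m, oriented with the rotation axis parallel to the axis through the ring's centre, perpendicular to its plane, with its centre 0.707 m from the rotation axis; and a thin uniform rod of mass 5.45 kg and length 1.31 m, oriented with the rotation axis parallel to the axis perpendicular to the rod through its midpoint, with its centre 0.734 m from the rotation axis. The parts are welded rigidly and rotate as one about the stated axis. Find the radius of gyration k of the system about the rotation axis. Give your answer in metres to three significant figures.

0.758

Point mass: I_cm = 0; centre at d = 0.704 m, so the parallel axis theorem gives I = 0 + (4.78)(0.704)² = 2.369 kg·m².
Thin ring: I_cm = MR² = (3.02)(0.0881)² = 0.02344 kg·m²; centre at d = 0.707 m, so the parallel axis theorem gives I = 0.02344 + (3.02)(0.707)² = 1.533 kg·m².
Thin rod: I_cm = (1/12)ML² = (1/12)(5.45)(1.31)² = 0.7794 kg·m²; centre at d = 0.734 m, so the parallel axis theorem gives I = 0.7794 + (5.45)(0.734)² = 3.7156 kg·m².
Total I = 7.6176 kg·m²; total mass M = 13.25 kg.
k = √(I/M) = √(7.6176/13.25) = 0.75823 m.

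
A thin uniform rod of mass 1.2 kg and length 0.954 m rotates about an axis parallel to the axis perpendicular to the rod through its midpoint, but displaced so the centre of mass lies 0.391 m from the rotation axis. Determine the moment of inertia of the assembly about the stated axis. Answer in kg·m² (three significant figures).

0.274

I_cm = (1/12)ML² = (1/12)(1.2)(0.954)² = 0.091012 kg·m²; centre at d = 0.391 m, so I = I_cm + Md² gives I = 0.091012 + (1.2)(0.391)² = 0.27447 kg·m².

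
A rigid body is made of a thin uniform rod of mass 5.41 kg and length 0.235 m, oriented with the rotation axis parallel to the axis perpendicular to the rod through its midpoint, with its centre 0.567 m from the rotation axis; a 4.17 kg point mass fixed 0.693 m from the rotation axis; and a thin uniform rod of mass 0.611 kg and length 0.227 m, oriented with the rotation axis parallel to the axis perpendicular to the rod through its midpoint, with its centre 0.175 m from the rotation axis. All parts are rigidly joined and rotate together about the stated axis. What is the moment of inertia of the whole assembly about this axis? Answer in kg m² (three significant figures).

Thin rod: I_cm = (1/12)ML² = (1/12)(5.41)(0.235)² = 0.024897 kg m²; centre at d = 0.567 m, so the parallel axis theorem gives I = 0.024897 + (5.41)(0.567)² = 1.7642 kg m².
Point mass: I_cm = 0; centre at d = 0.693 m, so the parallel axis theorem gives I = 0 + (4.17)(0.693)² = 2.0026 kg m².
Thin rod: I_cm = (1/12)ML² = (1/12)(0.611)(0.227)² = 0.0026237 kg m²; centre at d = 0.175 m, so the parallel axis theorem gives I = 0.0026237 + (0.611)(0.175)² = 0.021336 kg m².
Total I = 1.7642 + 2.0026 + 0.021336 = 3.7881 kg m².

3.79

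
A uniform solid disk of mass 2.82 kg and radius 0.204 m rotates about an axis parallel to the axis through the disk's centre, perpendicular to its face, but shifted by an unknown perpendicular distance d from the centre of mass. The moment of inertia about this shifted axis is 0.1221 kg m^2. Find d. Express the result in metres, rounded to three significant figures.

About the centre-of-mass axis, I_cm = (1/2)MR² = (1/2)(2.82)(0.204)² = 0.058679 kg m^2.
Parallel axis theorem: I = I_cm + Md², so Md² = 0.1221 − 0.058679 = 0.063421 kg m^2.
d = √(0.063421 / 2.82) = 0.14997 m.

0.150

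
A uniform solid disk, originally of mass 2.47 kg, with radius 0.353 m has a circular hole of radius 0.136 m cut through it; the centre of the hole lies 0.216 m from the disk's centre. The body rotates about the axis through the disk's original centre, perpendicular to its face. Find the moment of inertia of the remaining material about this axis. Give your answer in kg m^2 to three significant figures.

0.133

Unpierced body about its centre: I₀ = (1/2)MR² = (1/2)(2.47)(0.353)² = 0.15389 kg m^2.
The removed disk has mass m = M·(r/R)² = (2.47)(0.136/0.353)² = 0.36663 kg (same uniform areal density).
Its moment of inertia about the rotation axis (parallel-axis theorem): I_hole = (1/2)mr² + md² = (1/2)(0.36663)(0.136)² + (0.36663)(0.216)² = 0.020496 kg m^2.
Treating the hole as negative mass, I = I₀ − I_hole = 0.15389 − 0.020496 = 0.1334 kg m^2.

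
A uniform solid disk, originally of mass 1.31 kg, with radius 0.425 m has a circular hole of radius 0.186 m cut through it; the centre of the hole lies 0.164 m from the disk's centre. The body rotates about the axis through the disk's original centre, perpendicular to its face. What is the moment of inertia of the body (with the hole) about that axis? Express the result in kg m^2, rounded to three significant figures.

0.107

Unpierced body about its centre: I₀ = (1/2)MR² = (1/2)(1.31)(0.425)² = 0.11831 kg m^2.
The removed disk has mass m = M·(r/R)² = (1.31)(0.186/0.425)² = 0.25091 kg (same uniform areal density).
Its moment of inertia about the rotation axis (parallel-axis theorem): I_hole = (1/2)mr² + md² = (1/2)(0.25091)(0.186)² + (0.25091)(0.164)² = 0.011089 kg m^2.
Treating the hole as negative mass, I = I₀ − I_hole = 0.11831 − 0.011089 = 0.10722 kg m^2.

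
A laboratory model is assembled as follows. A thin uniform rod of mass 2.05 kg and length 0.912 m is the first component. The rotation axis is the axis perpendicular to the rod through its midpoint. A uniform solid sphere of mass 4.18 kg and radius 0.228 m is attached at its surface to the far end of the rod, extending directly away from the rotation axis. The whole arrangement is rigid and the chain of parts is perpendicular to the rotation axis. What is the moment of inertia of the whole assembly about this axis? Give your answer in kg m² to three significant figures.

Thin rod: I_cm = (1/12)ML² = (1/12)(2.05)(0.912)² = 0.14209 kg m²; axis through the centre, so I = 0.14209 kg m².
Solid sphere: I_cm = (2/5)MR² = (2/5)(4.18)(0.228)² = 0.086917 kg m²; centre at d = 0.456 + 0.228 = 0.684 m, so the parallel axis theorem gives I = 0.086917 + (4.18)(0.684)² = 2.0426 kg m².
Total I = 0.14209 + 2.0426 = 2.1846 kg m².

2.18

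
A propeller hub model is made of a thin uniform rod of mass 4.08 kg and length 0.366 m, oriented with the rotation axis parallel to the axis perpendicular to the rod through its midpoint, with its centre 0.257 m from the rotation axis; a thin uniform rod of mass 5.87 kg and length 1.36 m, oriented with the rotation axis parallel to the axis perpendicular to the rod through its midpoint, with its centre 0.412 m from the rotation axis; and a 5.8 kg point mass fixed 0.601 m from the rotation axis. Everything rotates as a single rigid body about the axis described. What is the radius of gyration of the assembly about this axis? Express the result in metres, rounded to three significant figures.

0.523

Thin rod: I_cm = (1/12)ML² = (1/12)(4.08)(0.366)² = 0.045545 kg·m²; centre at d = 0.257 m, so I = I_cm + Md² gives I = 0.045545 + (4.08)(0.257)² = 0.31502 kg·m².
Thin rod: I_cm = (1/12)ML² = (1/12)(5.87)(1.36)² = 0.90476 kg·m²; centre at d = 0.412 m, so I = I_cm + Md² gives I = 0.90476 + (5.87)(0.412)² = 1.9012 kg·m².
Point mass: I_cm = 0; centre at d = 0.601 m, so I = I_cm + Md² gives I = 0 + (5.8)(0.601)² = 2.095 kg·m².
Total I = 4.3112 kg·m²; total mass M = 15.75 kg.
k = √(I/M) = √(4.3112/15.75) = 0.52319 m.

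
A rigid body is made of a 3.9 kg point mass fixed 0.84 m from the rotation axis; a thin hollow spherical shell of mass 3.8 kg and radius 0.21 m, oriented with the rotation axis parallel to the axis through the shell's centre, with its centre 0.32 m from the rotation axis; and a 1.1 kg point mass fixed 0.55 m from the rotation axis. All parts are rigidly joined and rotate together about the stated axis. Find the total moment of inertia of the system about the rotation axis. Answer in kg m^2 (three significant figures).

Point mass: I_cm = 0; centre at d = 0.84 m, so the parallel axis theorem gives I = 0 + (3.9)(0.84)² = 2.7518 kg m^2.
Spherical shell: I_cm = (2/3)MR² = (2/3)(3.8)(0.21)² = 0.11172 kg m^2; centre at d = 0.32 m, so the parallel axis theorem gives I = 0.11172 + (3.8)(0.32)² = 0.50084 kg m^2.
Point mass: I_cm = 0; centre at d = 0.55 m, so the parallel axis theorem gives I = 0 + (1.1)(0.55)² = 0.33275 kg m^2.
Total I = 2.7518 + 0.50084 + 0.33275 = 3.5854 kg m^2.

3.59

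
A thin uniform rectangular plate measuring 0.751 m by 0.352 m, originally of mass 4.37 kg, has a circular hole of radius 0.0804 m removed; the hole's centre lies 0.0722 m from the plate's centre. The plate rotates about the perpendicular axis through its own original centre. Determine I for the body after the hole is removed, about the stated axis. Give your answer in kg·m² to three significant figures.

Unpierced body about its centre: I₀ = (1/12)M(a²+b²) = (1/12)(4.37)[(0.751)² + (0.352)²] = 0.25051 kg·m².
The removed disk has mass m = M·πr²/(ab) = (4.37)·π(0.0804)²/(0.751·0.352) = 0.33571 kg (same uniform areal density).
Its moment of inertia about the rotation axis (parallel-axis theorem): I_hole = (1/2)mr² + md² = (1/2)(0.33571)(0.0804)² + (0.33571)(0.0722)² = 0.002835 kg·m².
Treating the hole as negative mass, I = I₀ − I_hole = 0.25051 − 0.002835 = 0.24768 kg·m².

0.248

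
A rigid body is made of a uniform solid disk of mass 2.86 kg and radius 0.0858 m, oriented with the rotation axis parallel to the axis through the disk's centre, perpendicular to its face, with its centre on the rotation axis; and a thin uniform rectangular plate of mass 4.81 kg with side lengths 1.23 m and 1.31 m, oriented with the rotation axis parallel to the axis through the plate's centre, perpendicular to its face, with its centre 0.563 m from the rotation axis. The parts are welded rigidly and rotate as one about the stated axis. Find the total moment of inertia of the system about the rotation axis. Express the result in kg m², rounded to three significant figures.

Solid disk: I_cm = (1/2)MR² = (1/2)(2.86)(0.0858)² = 0.010527 kg m²; axis through the centre, so I = 0.010527 kg m².
Rectangular plate: I_cm = (1/12)M(a²+b²) = (1/12)(4.81)[(1.23)² + (1.31)²] = 1.2943 kg m²; centre at d = 0.563 m, so the parallel axis theorem gives I = 1.2943 + (4.81)(0.563)² = 2.8189 kg m².
Total I = 0.010527 + 2.8189 = 2.8294 kg m².

2.83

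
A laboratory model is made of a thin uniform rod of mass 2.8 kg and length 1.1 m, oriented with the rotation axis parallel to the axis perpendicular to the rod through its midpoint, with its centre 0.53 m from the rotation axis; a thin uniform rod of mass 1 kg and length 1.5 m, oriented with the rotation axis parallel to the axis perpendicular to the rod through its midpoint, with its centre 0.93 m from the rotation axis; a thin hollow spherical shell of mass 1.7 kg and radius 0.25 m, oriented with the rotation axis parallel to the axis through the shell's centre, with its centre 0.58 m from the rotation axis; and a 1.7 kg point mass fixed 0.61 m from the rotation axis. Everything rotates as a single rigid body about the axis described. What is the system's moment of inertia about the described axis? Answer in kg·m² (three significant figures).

Thin rod: I_cm = (1/12)ML² = (1/12)(2.8)(1.1)² = 0.28233 kg·m²; centre at d = 0.53 m, so I = I_cm + Md² gives I = 0.28233 + (2.8)(0.53)² = 1.0689 kg·m².
Thin rod: I_cm = (1/12)ML² = (1/12)(1)(1.5)² = 0.1875 kg·m²; centre at d = 0.93 m, so I = I_cm + Md² gives I = 0.1875 + (1)(0.93)² = 1.0524 kg·m².
Spherical shell: I_cm = (2/3)MR² = (2/3)(1.7)(0.25)² = 0.070833 kg·m²; centre at d = 0.58 m, so I = I_cm + Md² gives I = 0.070833 + (1.7)(0.58)² = 0.64271 kg·m².
Point mass: I_cm = 0; centre at d = 0.61 m, so I = I_cm + Md² gives I = 0 + (1.7)(0.61)² = 0.63257 kg·m².
Total I = 1.0689 + 1.0524 + 0.64271 + 0.63257 = 3.3965 kg·m².

3.40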